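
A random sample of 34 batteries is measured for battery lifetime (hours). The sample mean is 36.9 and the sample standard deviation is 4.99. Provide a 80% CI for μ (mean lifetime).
(35.78, 38.02)

t-interval (σ unknown):
df = n - 1 = 33
t* = 1.308 for 80% confidence

Margin of error = t* · s/√n = 1.308 · 4.99/√34 = 1.12

CI: (35.78, 38.02)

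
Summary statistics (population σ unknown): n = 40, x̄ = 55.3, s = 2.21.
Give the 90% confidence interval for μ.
(54.71, 55.89)

t-interval (σ unknown):
df = n - 1 = 39
t* = 1.685 for 90% confidence

Margin of error = t* · s/√n = 1.685 · 2.21/√40 = 0.59

CI: (54.71, 55.89)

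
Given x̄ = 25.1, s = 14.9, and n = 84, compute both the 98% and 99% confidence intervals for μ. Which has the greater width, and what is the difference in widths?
99% CI is wider by 0.86

df = 83
98% CI: t* = 2.372, (21.24, 28.96), width = 2 · t* · s/√n = 7.71
99% CI: t* = 2.636, (20.81, 29.39), width = 2 · t* · s/√n = 8.57

The 99% CI is wider by 8.57 - 7.71 = 0.86.
Higher confidence requires a wider interval.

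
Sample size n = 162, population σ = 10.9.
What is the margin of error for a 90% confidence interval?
Margin of error = 1.41

Margin of error = z* · σ/√n
= 1.645 · 10.9/√162
= 1.645 · 10.9/12.7279
= 1.41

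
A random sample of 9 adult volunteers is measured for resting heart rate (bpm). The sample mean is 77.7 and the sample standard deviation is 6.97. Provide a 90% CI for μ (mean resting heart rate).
(73.38, 82.02)

t-interval (σ unknown):
df = n - 1 = 8
t* = 1.860 for 90% confidence

Margin of error = t* · s/√n = 1.860 · 6.97/√9 = 4.32

CI: (73.38, 82.02)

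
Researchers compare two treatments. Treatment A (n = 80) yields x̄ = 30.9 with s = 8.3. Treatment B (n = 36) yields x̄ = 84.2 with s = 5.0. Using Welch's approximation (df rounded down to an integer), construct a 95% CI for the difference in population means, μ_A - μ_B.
(-55.77, -50.83)

Difference: x̄₁ - x̄₂ = -53.30
SE = √(s₁²/n₁ + s₂²/n₂) = √(8.3²/80 + 5.0²/36) = 1.2472
df = 104.46 → 104 (Welch–Satterthwaite, rounded down)
t* = 1.983

CI: -53.30 ± 1.983 · 1.2472 = -53.30 ± 2.47 = (-55.77, -50.83)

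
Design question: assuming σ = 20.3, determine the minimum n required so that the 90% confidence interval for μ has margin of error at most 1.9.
n ≥ 309

For margin E ≤ 1.9:
n ≥ (z* · σ / E)²
n ≥ (1.645 · 20.3 / 1.9)²
n ≥ 308.90

Minimum n = 309 (rounding up)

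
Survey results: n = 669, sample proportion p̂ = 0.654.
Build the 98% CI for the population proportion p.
(0.611, 0.697)

Proportion CI:
SE = √(p̂(1-p̂)/n) = √(0.654 · 0.346 / 669) = 0.01839

z* = 2.326
Margin = z* · SE = 2.326 · 0.01839 = 0.0428

CI: 0.654 ± 0.0428 = (0.611, 0.697)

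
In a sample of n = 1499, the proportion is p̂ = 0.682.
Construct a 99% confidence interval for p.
(0.651, 0.713)

Proportion CI:
SE = √(p̂(1-p̂)/n) = √(0.682 · 0.318 / 1499) = 0.01203

z* = 2.576
Margin = z* · SE = 2.576 · 0.01203 = 0.0310

CI: 0.682 ± 0.0310 = (0.651, 0.713)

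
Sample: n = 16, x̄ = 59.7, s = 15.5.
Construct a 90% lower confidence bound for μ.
μ ≥ 54.50

Lower bound (one-sided):
t* = 1.341 (one-sided for 90%)
Lower bound = x̄ - t* · s/√n = 59.7 - 1.341 · 15.5/√16 = 54.50

We are 90% confident that μ ≥ 54.50.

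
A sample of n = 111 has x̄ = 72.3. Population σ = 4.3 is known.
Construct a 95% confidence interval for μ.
(71.50, 73.10)

z-interval (σ known):
z* = 1.960 for 95% confidence

Margin of error = z* · σ/√n = 1.960 · 4.3/√111 = 0.80

CI: (72.3 - 0.80, 72.3 + 0.80) = (71.50, 73.10)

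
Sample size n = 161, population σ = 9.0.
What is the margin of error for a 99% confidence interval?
Margin of error = 1.83

Margin of error = z* · σ/√n
= 2.576 · 9.0/√161
= 2.576 · 9.0/12.6886
= 1.83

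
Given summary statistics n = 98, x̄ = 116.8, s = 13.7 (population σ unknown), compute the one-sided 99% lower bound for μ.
μ ≥ 113.53

Lower bound (one-sided):
t* = 2.365 (one-sided for 99%)
Lower bound = x̄ - t* · s/√n = 116.8 - 2.365 · 13.7/√98 = 113.53

We are 99% confident that μ ≥ 113.53.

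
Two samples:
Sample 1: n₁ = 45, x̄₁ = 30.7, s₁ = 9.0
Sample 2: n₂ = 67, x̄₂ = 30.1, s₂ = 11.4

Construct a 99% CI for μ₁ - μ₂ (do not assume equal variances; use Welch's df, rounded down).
(-4.47, 5.67)

Difference: x̄₁ - x̄₂ = 0.60
SE = √(s₁²/n₁ + s₂²/n₂) = √(9.0²/45 + 11.4²/67) = 1.9338
df = 107.05 → 107 (Welch–Satterthwaite, rounded down)
t* = 2.623

CI: 0.60 ± 2.623 · 1.9338 = 0.60 ± 5.07 = (-4.47, 5.67)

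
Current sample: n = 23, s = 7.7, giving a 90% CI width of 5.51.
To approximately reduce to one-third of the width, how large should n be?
n ≈ 207

CI width ∝ 1/√n
To reduce width by factor 3, need √n to grow by 3 → need 3² = 9 times as many samples.

Current: n = 23, width = 5.51
New: n = 207, width ≈ 1.77

Width reduced by factor of 5.51/1.77 = 3.11.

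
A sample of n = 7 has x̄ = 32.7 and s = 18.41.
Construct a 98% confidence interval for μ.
(10.83, 54.57)

t-interval (σ unknown):
df = n - 1 = 6
t* = 3.143 for 98% confidence

Margin of error = t* · s/√n = 3.143 · 18.41/√7 = 21.87

CI: (10.83, 54.57)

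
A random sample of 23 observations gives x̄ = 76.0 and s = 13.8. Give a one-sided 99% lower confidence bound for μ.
μ ≥ 68.78

Lower bound (one-sided):
t* = 2.508 (one-sided for 99%)
Lower bound = x̄ - t* · s/√n = 76.0 - 2.508 · 13.8/√23 = 68.78

We are 99% confident that μ ≥ 68.78.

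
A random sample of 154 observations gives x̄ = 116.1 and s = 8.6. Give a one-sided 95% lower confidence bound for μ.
μ ≥ 114.95

Lower bound (one-sided):
t* = 1.655 (one-sided for 95%)
Lower bound = x̄ - t* · s/√n = 116.1 - 1.655 · 8.6/√154 = 114.95

We are 95% confident that μ ≥ 114.95.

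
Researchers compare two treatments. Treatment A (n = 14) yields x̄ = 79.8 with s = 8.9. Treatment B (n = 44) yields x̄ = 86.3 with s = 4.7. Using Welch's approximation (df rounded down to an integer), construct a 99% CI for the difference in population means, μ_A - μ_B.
(-13.81, 0.81)

Difference: x̄₁ - x̄₂ = -6.50
SE = √(s₁²/n₁ + s₂²/n₂) = √(8.9²/14 + 4.7²/44) = 2.4819
df = 15.37 → 15 (Welch–Satterthwaite, rounded down)
t* = 2.947

CI: -6.50 ± 2.947 · 2.4819 = -6.50 ± 7.31 = (-13.81, 0.81)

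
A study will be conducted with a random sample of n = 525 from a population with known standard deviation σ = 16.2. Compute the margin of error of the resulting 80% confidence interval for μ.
Margin of error = 0.91

Margin of error = z* · σ/√n
= 1.282 · 16.2/√525
= 1.282 · 16.2/22.9129
= 0.91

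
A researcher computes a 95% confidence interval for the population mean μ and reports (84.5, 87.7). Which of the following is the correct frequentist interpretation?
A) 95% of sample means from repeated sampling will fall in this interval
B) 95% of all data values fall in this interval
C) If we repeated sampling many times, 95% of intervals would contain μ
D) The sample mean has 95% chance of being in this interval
C

A) Wrong — coverage applies to intervals containing μ, not to future x̄ values.
B) Wrong — a CI is about the parameter μ, not individual data values.
C) Correct — this is the frequentist long-run coverage interpretation.
D) Wrong — x̄ is observed and sits in the interval by construction.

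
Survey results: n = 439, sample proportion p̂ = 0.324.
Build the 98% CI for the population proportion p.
(0.272, 0.376)

Proportion CI:
SE = √(p̂(1-p̂)/n) = √(0.324 · 0.676 / 439) = 0.02234

z* = 2.326
Margin = z* · SE = 2.326 · 0.02234 = 0.0520

CI: 0.324 ± 0.0520 = (0.272, 0.376)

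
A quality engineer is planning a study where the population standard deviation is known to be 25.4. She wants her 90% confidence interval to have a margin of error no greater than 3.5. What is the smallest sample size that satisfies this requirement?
n ≥ 143

For margin E ≤ 3.5:
n ≥ (z* · σ / E)²
n ≥ (1.645 · 25.4 / 3.5)²
n ≥ 142.52

Minimum n = 143 (rounding up)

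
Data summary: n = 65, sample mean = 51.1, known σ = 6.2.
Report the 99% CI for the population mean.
(49.12, 53.08)

z-interval (σ known):
z* = 2.576 for 99% confidence

Margin of error = z* · σ/√n = 2.576 · 6.2/√65 = 1.98

CI: (51.1 - 1.98, 51.1 + 1.98) = (49.12, 53.08)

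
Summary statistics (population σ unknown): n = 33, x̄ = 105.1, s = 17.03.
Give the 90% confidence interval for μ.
(100.08, 110.12)

t-interval (σ unknown):
df = n - 1 = 32
t* = 1.694 for 90% confidence

Margin of error = t* · s/√n = 1.694 · 17.03/√33 = 5.02

CI: (100.08, 110.12)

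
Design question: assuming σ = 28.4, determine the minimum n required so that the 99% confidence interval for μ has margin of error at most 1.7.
n ≥ 1852

For margin E ≤ 1.7:
n ≥ (z* · σ / E)²
n ≥ (2.576 · 28.4 / 1.7)²
n ≥ 1851.96

Minimum n = 1852 (rounding up)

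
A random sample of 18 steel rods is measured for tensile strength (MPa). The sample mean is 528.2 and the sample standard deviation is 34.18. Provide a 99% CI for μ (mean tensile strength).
(504.85, 551.55)

t-interval (σ unknown):
df = n - 1 = 17
t* = 2.898 for 99% confidence

Margin of error = t* · s/√n = 2.898 · 34.18/√18 = 23.35

CI: (504.85, 551.55)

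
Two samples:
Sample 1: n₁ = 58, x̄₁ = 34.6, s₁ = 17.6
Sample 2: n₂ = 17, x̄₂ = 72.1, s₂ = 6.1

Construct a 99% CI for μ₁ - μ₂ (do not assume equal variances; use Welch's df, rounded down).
(-44.77, -30.23)

Difference: x̄₁ - x̄₂ = -37.50
SE = √(s₁²/n₁ + s₂²/n₂) = √(17.6²/58 + 6.1²/17) = 2.7440
df = 70.88 → 70 (Welch–Satterthwaite, rounded down)
t* = 2.648

CI: -37.50 ± 2.648 · 2.7440 = -37.50 ± 7.27 = (-44.77, -30.23)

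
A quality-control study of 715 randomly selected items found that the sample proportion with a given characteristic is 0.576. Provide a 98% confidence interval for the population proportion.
(0.533, 0.619)

Proportion CI:
SE = √(p̂(1-p̂)/n) = √(0.576 · 0.424 / 715) = 0.01848

z* = 2.326
Margin = z* · SE = 2.326 · 0.01848 = 0.0430

CI: 0.576 ± 0.0430 = (0.533, 0.619)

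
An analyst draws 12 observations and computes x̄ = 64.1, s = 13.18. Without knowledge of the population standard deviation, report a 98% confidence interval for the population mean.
(53.76, 74.44)

t-interval (σ unknown):
df = n - 1 = 11
t* = 2.718 for 98% confidence

Margin of error = t* · s/√n = 2.718 · 13.18/√12 = 10.34

CI: (53.76, 74.44)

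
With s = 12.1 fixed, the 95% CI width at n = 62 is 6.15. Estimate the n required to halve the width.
n ≈ 248

CI width ∝ 1/√n
To reduce width by factor 2, need √n to grow by 2 → need 2² = 4 times as many samples.

Current: n = 62, width = 6.15
New: n = 248, width ≈ 3.03

Width reduced by factor of 6.15/3.03 = 2.03.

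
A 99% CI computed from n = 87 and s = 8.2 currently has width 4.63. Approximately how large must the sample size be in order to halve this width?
n ≈ 348

CI width ∝ 1/√n
To reduce width by factor 2, need √n to grow by 2 → need 2² = 4 times as many samples.

Current: n = 87, width = 4.63
New: n = 348, width ≈ 2.28

Width reduced by factor of 4.63/2.28 = 2.03.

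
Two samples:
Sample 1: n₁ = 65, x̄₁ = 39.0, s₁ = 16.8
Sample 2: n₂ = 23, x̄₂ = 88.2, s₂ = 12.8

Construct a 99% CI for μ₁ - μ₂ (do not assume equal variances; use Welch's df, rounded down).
(-58.27, -40.13)

Difference: x̄₁ - x̄₂ = -49.20
SE = √(s₁²/n₁ + s₂²/n₂) = √(16.8²/65 + 12.8²/23) = 3.3861
df = 50.54 → 50 (Welch–Satterthwaite, rounded down)
t* = 2.678

CI: -49.20 ± 2.678 · 3.3861 = -49.20 ± 9.07 = (-58.27, -40.13)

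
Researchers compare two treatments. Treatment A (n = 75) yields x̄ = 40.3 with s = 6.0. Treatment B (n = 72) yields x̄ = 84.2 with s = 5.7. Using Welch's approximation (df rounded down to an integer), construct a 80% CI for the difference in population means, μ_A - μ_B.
(-45.14, -42.66)

Difference: x̄₁ - x̄₂ = -43.90
SE = √(s₁²/n₁ + s₂²/n₂) = √(6.0²/75 + 5.7²/72) = 0.9650
df = 144.98 → 144 (Welch–Satterthwaite, rounded down)
t* = 1.287

CI: -43.90 ± 1.287 · 0.9650 = -43.90 ± 1.24 = (-45.14, -42.66)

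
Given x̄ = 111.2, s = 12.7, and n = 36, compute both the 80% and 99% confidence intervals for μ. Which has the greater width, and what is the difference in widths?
99% CI is wider by 6.00

df = 35
80% CI: t* = 1.306, (108.44, 113.96), width = 2 · t* · s/√n = 5.53
99% CI: t* = 2.724, (105.43, 116.97), width = 2 · t* · s/√n = 11.53

The 99% CI is wider by 11.53 - 5.53 = 6.00.
Higher confidence requires a wider interval.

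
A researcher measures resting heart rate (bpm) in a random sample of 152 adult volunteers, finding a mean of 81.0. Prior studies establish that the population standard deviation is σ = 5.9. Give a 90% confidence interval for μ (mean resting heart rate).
(80.21, 81.79)

z-interval (σ known):
z* = 1.645 for 90% confidence

Margin of error = z* · σ/√n = 1.645 · 5.9/√152 = 0.79

CI: (81.0 - 0.79, 81.0 + 0.79) = (80.21, 81.79)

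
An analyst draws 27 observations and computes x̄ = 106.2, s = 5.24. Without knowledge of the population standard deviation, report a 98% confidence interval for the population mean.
(103.70, 108.70)

t-interval (σ unknown):
df = n - 1 = 26
t* = 2.479 for 98% confidence

Margin of error = t* · s/√n = 2.479 · 5.24/√27 = 2.50

CI: (103.70, 108.70)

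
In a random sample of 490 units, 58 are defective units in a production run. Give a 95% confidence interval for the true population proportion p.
(0.090, 0.147)

Proportion CI:
p̂ = 58/490 = 0.11837
SE = √(p̂(1-p̂)/n) = √(0.11837 · 0.88163 / 490) = 0.01459

z* = 1.960
Margin = z* · SE = 1.960 · 0.01459 = 0.0286

CI: 0.11837 ± 0.0286 = (0.090, 0.147)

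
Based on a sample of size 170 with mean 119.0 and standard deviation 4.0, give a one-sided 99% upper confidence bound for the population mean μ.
μ ≤ 119.72

Upper bound (one-sided):
t* = 2.349 (one-sided for 99%)
Upper bound = x̄ + t* · s/√n = 119.0 + 2.349 · 4.0/√170 = 119.72

We are 99% confident that μ ≤ 119.72.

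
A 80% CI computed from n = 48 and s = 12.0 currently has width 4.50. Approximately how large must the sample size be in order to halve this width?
n ≈ 192

CI width ∝ 1/√n
To reduce width by factor 2, need √n to grow by 2 → need 2² = 4 times as many samples.

Current: n = 48, width = 4.50
New: n = 192, width ≈ 2.23

Width reduced by factor of 4.50/2.23 = 2.02.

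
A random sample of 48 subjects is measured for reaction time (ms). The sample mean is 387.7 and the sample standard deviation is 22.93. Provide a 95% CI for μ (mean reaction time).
(381.04, 394.36)

t-interval (σ unknown):
df = n - 1 = 47
t* = 2.012 for 95% confidence

Margin of error = t* · s/√n = 2.012 · 22.93/√48 = 6.66

CI: (381.04, 394.36)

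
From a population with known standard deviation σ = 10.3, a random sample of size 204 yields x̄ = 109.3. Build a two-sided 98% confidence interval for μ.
(107.62, 110.98)

z-interval (σ known):
z* = 2.326 for 98% confidence

Margin of error = z* · σ/√n = 2.326 · 10.3/√204 = 1.68

CI: (109.3 - 1.68, 109.3 + 1.68) = (107.62, 110.98)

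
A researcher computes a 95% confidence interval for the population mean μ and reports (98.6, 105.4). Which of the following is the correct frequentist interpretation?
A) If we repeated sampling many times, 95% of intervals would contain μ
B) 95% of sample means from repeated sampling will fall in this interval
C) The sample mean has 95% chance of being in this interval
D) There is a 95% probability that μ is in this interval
A

A) Correct — this is the frequentist long-run coverage interpretation.
B) Wrong — coverage applies to intervals containing μ, not to future x̄ values.
C) Wrong — x̄ is observed and sits in the interval by construction.
D) Wrong — μ is fixed; the randomness lives in the interval, not in μ.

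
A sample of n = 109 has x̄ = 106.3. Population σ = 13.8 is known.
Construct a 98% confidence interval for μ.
(103.23, 109.37)

z-interval (σ known):
z* = 2.326 for 98% confidence

Margin of error = z* · σ/√n = 2.326 · 13.8/√109 = 3.07

CI: (106.3 - 3.07, 106.3 + 3.07) = (103.23, 109.37)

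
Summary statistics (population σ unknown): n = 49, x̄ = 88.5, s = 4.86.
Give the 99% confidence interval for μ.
(86.64, 90.36)

t-interval (σ unknown):
df = n - 1 = 48
t* = 2.682 for 99% confidence

Margin of error = t* · s/√n = 2.682 · 4.86/√49 = 1.86

CI: (86.64, 90.36)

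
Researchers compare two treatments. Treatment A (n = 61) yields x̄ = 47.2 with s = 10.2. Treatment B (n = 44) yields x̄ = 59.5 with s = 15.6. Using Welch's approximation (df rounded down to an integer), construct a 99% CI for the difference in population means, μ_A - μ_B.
(-19.43, -5.17)

Difference: x̄₁ - x̄₂ = -12.30
SE = √(s₁²/n₁ + s₂²/n₂) = √(10.2²/61 + 15.6²/44) = 2.6901
df = 68.91 → 68 (Welch–Satterthwaite, rounded down)
t* = 2.650

CI: -12.30 ± 2.650 · 2.6901 = -12.30 ± 7.13 = (-19.43, -5.17)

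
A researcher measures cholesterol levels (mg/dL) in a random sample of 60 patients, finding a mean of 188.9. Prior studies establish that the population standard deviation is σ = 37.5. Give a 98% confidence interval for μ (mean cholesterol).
(177.64, 200.16)

z-interval (σ known):
z* = 2.326 for 98% confidence

Margin of error = z* · σ/√n = 2.326 · 37.5/√60 = 11.26

CI: (188.9 - 11.26, 188.9 + 11.26) = (177.64, 200.16)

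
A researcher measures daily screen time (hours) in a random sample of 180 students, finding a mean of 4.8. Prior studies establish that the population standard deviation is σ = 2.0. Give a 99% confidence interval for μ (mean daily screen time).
(4.42, 5.18)

z-interval (σ known):
z* = 2.576 for 99% confidence

Margin of error = z* · σ/√n = 2.576 · 2.0/√180 = 0.38

CI: (4.8 - 0.38, 4.8 + 0.38) = (4.42, 5.18)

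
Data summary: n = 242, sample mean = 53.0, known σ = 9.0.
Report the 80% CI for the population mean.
(52.26, 53.74)

z-interval (σ known):
z* = 1.282 for 80% confidence

Margin of error = z* · σ/√n = 1.282 · 9.0/√242 = 0.74

CI: (53.0 - 0.74, 53.0 + 0.74) = (52.26, 53.74)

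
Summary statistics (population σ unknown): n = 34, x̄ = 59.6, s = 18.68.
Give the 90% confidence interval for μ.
(54.18, 65.02)

t-interval (σ unknown):
df = n - 1 = 33
t* = 1.692 for 90% confidence

Margin of error = t* · s/√n = 1.692 · 18.68/√34 = 5.42

CI: (54.18, 65.02)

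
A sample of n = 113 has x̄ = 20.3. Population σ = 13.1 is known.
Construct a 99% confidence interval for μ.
(17.13, 23.47)

z-interval (σ known):
z* = 2.576 for 99% confidence

Margin of error = z* · σ/√n = 2.576 · 13.1/√113 = 3.17

CI: (20.3 - 3.17, 20.3 + 3.17) = (17.13, 23.47)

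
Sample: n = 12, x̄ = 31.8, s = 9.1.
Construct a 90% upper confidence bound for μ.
μ ≤ 35.38

Upper bound (one-sided):
t* = 1.363 (one-sided for 90%)
Upper bound = x̄ + t* · s/√n = 31.8 + 1.363 · 9.1/√12 = 35.38

We are 90% confident that μ ≤ 35.38.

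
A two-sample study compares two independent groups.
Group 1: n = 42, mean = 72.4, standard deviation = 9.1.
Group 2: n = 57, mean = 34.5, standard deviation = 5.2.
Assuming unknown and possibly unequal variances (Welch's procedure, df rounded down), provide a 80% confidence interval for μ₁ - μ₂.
(35.87, 39.93)

Difference: x̄₁ - x̄₂ = 37.90
SE = √(s₁²/n₁ + s₂²/n₂) = √(9.1²/42 + 5.2²/57) = 1.5640
df = 60.54 → 60 (Welch–Satterthwaite, rounded down)
t* = 1.296

CI: 37.90 ± 1.296 · 1.5640 = 37.90 ± 2.03 = (35.87, 39.93)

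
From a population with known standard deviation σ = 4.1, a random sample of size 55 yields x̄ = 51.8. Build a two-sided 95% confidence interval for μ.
(50.72, 52.88)

z-interval (σ known):
z* = 1.960 for 95% confidence

Margin of error = z* · σ/√n = 1.960 · 4.1/√55 = 1.08

CI: (51.8 - 1.08, 51.8 + 1.08) = (50.72, 52.88)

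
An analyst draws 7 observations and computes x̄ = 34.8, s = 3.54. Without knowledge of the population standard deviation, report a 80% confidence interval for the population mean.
(32.87, 36.73)

t-interval (σ unknown):
df = n - 1 = 6
t* = 1.440 for 80% confidence

Margin of error = t* · s/√n = 1.440 · 3.54/√7 = 1.93

CI: (32.87, 36.73)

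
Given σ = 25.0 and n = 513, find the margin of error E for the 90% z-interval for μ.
Margin of error = 1.82

Margin of error = z* · σ/√n
= 1.645 · 25.0/√513
= 1.645 · 25.0/22.6495
= 1.82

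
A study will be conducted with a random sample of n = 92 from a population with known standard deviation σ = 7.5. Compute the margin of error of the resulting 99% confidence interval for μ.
Margin of error = 2.01

Margin of error = z* · σ/√n
= 2.576 · 7.5/√92
= 2.576 · 7.5/9.5917
= 2.01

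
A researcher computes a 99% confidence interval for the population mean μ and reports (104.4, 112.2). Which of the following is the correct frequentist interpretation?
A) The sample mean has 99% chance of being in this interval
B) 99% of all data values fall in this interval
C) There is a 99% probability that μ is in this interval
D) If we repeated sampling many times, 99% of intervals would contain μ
D

A) Wrong — x̄ is observed and sits in the interval by construction.
B) Wrong — a CI is about the parameter μ, not individual data values.
C) Wrong — μ is fixed; the randomness lives in the interval, not in μ.
D) Correct — this is the frequentist long-run coverage interpretation.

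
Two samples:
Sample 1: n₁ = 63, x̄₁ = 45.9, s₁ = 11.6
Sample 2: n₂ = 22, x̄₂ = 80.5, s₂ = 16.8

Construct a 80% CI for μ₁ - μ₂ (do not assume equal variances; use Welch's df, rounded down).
(-39.68, -29.52)

Difference: x̄₁ - x̄₂ = -34.60
SE = √(s₁²/n₁ + s₂²/n₂) = √(11.6²/63 + 16.8²/22) = 3.8685
df = 28.31 → 28 (Welch–Satterthwaite, rounded down)
t* = 1.313

CI: -34.60 ± 1.313 · 3.8685 = -34.60 ± 5.08 = (-39.68, -29.52)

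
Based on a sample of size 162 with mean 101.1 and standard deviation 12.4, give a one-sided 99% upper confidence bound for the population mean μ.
μ ≤ 103.39

Upper bound (one-sided):
t* = 2.350 (one-sided for 99%)
Upper bound = x̄ + t* · s/√n = 101.1 + 2.350 · 12.4/√162 = 103.39

We are 99% confident that μ ≤ 103.39.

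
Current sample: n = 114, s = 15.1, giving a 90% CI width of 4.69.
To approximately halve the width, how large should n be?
n ≈ 456

CI width ∝ 1/√n
To reduce width by factor 2, need √n to grow by 2 → need 2² = 4 times as many samples.

Current: n = 114, width = 4.69
New: n = 456, width ≈ 2.33

Width reduced by factor of 4.69/2.33 = 2.01.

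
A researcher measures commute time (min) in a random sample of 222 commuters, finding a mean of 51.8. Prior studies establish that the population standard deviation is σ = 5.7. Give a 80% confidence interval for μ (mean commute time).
(51.31, 52.29)

z-interval (σ known):
z* = 1.282 for 80% confidence

Margin of error = z* · σ/√n = 1.282 · 5.7/√222 = 0.49

CI: (51.8 - 0.49, 51.8 + 0.49) = (51.31, 52.29)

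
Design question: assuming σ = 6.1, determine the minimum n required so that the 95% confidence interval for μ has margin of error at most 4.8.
n ≥ 7

For margin E ≤ 4.8:
n ≥ (z* · σ / E)²
n ≥ (1.960 · 6.1 / 4.8)²
n ≥ 6.20

Minimum n = 7 (rounding up)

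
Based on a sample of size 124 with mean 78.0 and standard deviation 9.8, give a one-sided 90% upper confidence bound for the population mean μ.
μ ≤ 79.13

Upper bound (one-sided):
t* = 1.288 (one-sided for 90%)
Upper bound = x̄ + t* · s/√n = 78.0 + 1.288 · 9.8/√124 = 79.13

We are 90% confident that μ ≤ 79.13.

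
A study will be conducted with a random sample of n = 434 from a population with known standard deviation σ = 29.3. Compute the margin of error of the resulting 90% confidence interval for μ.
Margin of error = 2.31

Margin of error = z* · σ/√n
= 1.645 · 29.3/√434
= 1.645 · 29.3/20.8327
= 2.31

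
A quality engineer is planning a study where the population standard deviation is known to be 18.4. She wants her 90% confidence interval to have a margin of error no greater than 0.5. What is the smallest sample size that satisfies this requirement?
n ≥ 3665

For margin E ≤ 0.5:
n ≥ (z* · σ / E)²
n ≥ (1.645 · 18.4 / 0.5)²
n ≥ 3664.61

Minimum n = 3665 (rounding up)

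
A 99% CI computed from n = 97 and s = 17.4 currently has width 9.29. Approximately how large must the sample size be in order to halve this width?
n ≈ 388

CI width ∝ 1/√n
To reduce width by factor 2, need √n to grow by 2 → need 2² = 4 times as many samples.

Current: n = 97, width = 9.29
New: n = 388, width ≈ 4.57

Width reduced by factor of 9.29/4.57 = 2.03.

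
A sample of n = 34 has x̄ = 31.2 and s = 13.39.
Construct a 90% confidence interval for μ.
(27.31, 35.09)

t-interval (σ unknown):
df = n - 1 = 33
t* = 1.692 for 90% confidence

Margin of error = t* · s/√n = 1.692 · 13.39/√34 = 3.89

CI: (27.31, 35.09)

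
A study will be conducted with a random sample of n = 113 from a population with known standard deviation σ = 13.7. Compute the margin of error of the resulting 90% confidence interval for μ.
Margin of error = 2.12

Margin of error = z* · σ/√n
= 1.645 · 13.7/√113
= 1.645 · 13.7/10.6301
= 2.12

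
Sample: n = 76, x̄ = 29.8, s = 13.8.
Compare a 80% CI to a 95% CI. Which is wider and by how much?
95% CI is wider by 2.22

df = 75
80% CI: t* = 1.293, (27.75, 31.85), width = 2 · t* · s/√n = 4.09
95% CI: t* = 1.992, (26.65, 32.95), width = 2 · t* · s/√n = 6.31

The 95% CI is wider by 6.31 - 4.09 = 2.22.
Higher confidence requires a wider interval.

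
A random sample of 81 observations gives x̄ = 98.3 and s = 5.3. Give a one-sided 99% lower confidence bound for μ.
μ ≥ 96.90

Lower bound (one-sided):
t* = 2.374 (one-sided for 99%)
Lower bound = x̄ - t* · s/√n = 98.3 - 2.374 · 5.3/√81 = 96.90

We are 99% confident that μ ≥ 96.90.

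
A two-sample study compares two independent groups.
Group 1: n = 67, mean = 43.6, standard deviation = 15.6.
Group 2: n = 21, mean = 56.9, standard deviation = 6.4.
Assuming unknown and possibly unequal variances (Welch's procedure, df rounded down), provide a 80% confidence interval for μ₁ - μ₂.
(-16.35, -10.25)

Difference: x̄₁ - x̄₂ = -13.30
SE = √(s₁²/n₁ + s₂²/n₂) = √(15.6²/67 + 6.4²/21) = 2.3628
df = 79.89 → 79 (Welch–Satterthwaite, rounded down)
t* = 1.292

CI: -13.30 ± 1.292 · 2.3628 = -13.30 ± 3.05 = (-16.35, -10.25)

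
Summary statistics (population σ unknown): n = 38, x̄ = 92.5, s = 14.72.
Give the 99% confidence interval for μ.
(86.02, 98.98)

t-interval (σ unknown):
df = n - 1 = 37
t* = 2.715 for 99% confidence

Margin of error = t* · s/√n = 2.715 · 14.72/√38 = 6.48

CI: (86.02, 98.98)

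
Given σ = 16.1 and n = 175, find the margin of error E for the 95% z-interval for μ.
Margin of error = 2.39

Margin of error = z* · σ/√n
= 1.960 · 16.1/√175
= 1.960 · 16.1/13.2288
= 2.39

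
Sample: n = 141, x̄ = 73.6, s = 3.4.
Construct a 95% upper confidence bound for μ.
μ ≤ 74.07

Upper bound (one-sided):
t* = 1.656 (one-sided for 95%)
Upper bound = x̄ + t* · s/√n = 73.6 + 1.656 · 3.4/√141 = 74.07

We are 95% confident that μ ≤ 74.07.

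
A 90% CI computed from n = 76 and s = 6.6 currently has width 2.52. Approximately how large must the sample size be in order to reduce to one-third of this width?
n ≈ 684

CI width ∝ 1/√n
To reduce width by factor 3, need √n to grow by 3 → need 3² = 9 times as many samples.

Current: n = 76, width = 2.52
New: n = 684, width ≈ 0.83

Width reduced by factor of 2.52/0.83 = 3.04.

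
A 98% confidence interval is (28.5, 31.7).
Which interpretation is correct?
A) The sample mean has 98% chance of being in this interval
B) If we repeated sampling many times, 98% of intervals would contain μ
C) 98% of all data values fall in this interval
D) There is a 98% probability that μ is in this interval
B

A) Wrong — x̄ is observed and sits in the interval by construction.
B) Correct — this is the frequentist long-run coverage interpretation.
C) Wrong — a CI is about the parameter μ, not individual data values.
D) Wrong — μ is fixed; the randomness lives in the interval, not in μ.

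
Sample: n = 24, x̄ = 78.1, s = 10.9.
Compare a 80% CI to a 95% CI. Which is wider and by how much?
95% CI is wider by 3.34

df = 23
80% CI: t* = 1.319, (75.17, 81.03), width = 2 · t* · s/√n = 5.87
95% CI: t* = 2.069, (73.50, 82.70), width = 2 · t* · s/√n = 9.21

The 95% CI is wider by 9.21 - 5.87 = 3.34.
Higher confidence requires a wider interval.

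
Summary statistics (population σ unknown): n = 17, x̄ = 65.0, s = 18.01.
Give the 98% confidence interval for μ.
(53.72, 76.28)

t-interval (σ unknown):
df = n - 1 = 16
t* = 2.583 for 98% confidence

Margin of error = t* · s/√n = 2.583 · 18.01/√17 = 11.28

CI: (53.72, 76.28)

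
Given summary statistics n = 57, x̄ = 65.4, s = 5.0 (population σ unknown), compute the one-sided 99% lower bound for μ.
μ ≥ 63.81

Lower bound (one-sided):
t* = 2.395 (one-sided for 99%)
Lower bound = x̄ - t* · s/√n = 65.4 - 2.395 · 5.0/√57 = 63.81

We are 99% confident that μ ≥ 63.81.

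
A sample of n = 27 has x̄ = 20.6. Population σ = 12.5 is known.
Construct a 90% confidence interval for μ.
(16.64, 24.56)

z-interval (σ known):
z* = 1.645 for 90% confidence

Margin of error = z* · σ/√n = 1.645 · 12.5/√27 = 3.96

CI: (20.6 - 3.96, 20.6 + 3.96) = (16.64, 24.56)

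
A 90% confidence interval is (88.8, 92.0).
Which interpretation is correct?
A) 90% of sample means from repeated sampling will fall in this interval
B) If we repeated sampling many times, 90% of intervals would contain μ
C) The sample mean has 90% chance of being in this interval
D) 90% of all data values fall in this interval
B

A) Wrong — coverage applies to intervals containing μ, not to future x̄ values.
B) Correct — this is the frequentist long-run coverage interpretation.
C) Wrong — x̄ is observed and sits in the interval by construction.
D) Wrong — a CI is about the parameter μ, not individual data values.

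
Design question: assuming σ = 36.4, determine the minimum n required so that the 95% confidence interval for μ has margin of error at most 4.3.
n ≥ 276

For margin E ≤ 4.3:
n ≥ (z* · σ / E)²
n ≥ (1.960 · 36.4 / 4.3)²
n ≥ 275.28

Minimum n = 276 (rounding up)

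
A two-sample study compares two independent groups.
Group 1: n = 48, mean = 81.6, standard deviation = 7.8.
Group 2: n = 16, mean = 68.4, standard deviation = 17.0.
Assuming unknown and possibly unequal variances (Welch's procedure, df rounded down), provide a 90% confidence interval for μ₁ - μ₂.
(5.55, 20.85)

Difference: x̄₁ - x̄₂ = 13.20
SE = √(s₁²/n₁ + s₂²/n₂) = √(7.8²/48 + 17.0²/16) = 4.3966
df = 17.15 → 17 (Welch–Satterthwaite, rounded down)
t* = 1.740

CI: 13.20 ± 1.740 · 4.3966 = 13.20 ± 7.65 = (5.55, 20.85)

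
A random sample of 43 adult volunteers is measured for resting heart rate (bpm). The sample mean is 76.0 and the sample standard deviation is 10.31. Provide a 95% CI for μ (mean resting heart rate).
(72.83, 79.17)

t-interval (σ unknown):
df = n - 1 = 42
t* = 2.018 for 95% confidence

Margin of error = t* · s/√n = 2.018 · 10.31/√43 = 3.17

CI: (72.83, 79.17)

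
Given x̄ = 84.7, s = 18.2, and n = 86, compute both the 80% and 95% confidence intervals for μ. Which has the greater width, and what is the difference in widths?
95% CI is wider by 2.73

df = 85
80% CI: t* = 1.292, (82.16, 87.24), width = 2 · t* · s/√n = 5.07
95% CI: t* = 1.988, (80.80, 88.60), width = 2 · t* · s/√n = 7.80

The 95% CI is wider by 7.80 - 5.07 = 2.73.
Higher confidence requires a wider interval.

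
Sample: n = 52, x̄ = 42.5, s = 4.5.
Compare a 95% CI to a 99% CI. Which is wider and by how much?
99% CI is wider by 0.83

df = 51
95% CI: t* = 2.008, (41.25, 43.75), width = 2 · t* · s/√n = 2.51
99% CI: t* = 2.676, (40.83, 44.17), width = 2 · t* · s/√n = 3.34

The 99% CI is wider by 3.34 - 2.51 = 0.83.
Higher confidence requires a wider interval.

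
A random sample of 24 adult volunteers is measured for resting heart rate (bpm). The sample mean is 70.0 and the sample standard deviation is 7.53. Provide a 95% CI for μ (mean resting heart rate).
(66.82, 73.18)

t-interval (σ unknown):
df = n - 1 = 23
t* = 2.069 for 95% confidence

Margin of error = t* · s/√n = 2.069 · 7.53/√24 = 3.18

CI: (66.82, 73.18)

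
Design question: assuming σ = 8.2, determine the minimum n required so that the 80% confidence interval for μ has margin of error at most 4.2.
n ≥ 7

For margin E ≤ 4.2:
n ≥ (z* · σ / E)²
n ≥ (1.282 · 8.2 / 4.2)²
n ≥ 6.26

Minimum n = 7 (rounding up)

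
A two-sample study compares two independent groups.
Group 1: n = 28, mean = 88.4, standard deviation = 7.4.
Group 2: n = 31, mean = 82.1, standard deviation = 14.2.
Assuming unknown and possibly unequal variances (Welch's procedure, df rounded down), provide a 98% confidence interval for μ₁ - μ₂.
(-0.71, 13.31)

Difference: x̄₁ - x̄₂ = 6.30
SE = √(s₁²/n₁ + s₂²/n₂) = √(7.4²/28 + 14.2²/31) = 2.9086
df = 46.12 → 46 (Welch–Satterthwaite, rounded down)
t* = 2.410

CI: 6.30 ± 2.410 · 2.9086 = 6.30 ± 7.01 = (-0.71, 13.31)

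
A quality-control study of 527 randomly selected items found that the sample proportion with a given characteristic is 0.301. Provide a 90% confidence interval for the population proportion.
(0.268, 0.334)

Proportion CI:
SE = √(p̂(1-p̂)/n) = √(0.301 · 0.699 / 527) = 0.01998

z* = 1.645
Margin = z* · SE = 1.645 · 0.01998 = 0.0329

CI: 0.301 ± 0.0329 = (0.268, 0.334)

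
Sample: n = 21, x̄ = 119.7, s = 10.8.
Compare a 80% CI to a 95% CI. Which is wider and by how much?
95% CI is wider by 3.58

df = 20
80% CI: t* = 1.325, (116.58, 122.82), width = 2 · t* · s/√n = 6.25
95% CI: t* = 2.086, (114.78, 124.62), width = 2 · t* · s/√n = 9.83

The 95% CI is wider by 9.83 - 6.25 = 3.58.
Higher confidence requires a wider interval.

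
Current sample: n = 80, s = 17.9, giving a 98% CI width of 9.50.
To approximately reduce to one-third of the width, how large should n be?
n ≈ 720

CI width ∝ 1/√n
To reduce width by factor 3, need √n to grow by 3 → need 3² = 9 times as many samples.

Current: n = 80, width = 9.50
New: n = 720, width ≈ 3.11

Width reduced by factor of 9.50/3.11 = 3.05.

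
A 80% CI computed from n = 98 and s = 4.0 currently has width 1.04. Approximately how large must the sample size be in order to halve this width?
n ≈ 392

CI width ∝ 1/√n
To reduce width by factor 2, need √n to grow by 2 → need 2² = 4 times as many samples.

Current: n = 98, width = 1.04
New: n = 392, width ≈ 0.52

Width reduced by factor of 1.04/0.52 = 2.00.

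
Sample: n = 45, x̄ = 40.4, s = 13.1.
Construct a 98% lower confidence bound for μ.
μ ≥ 36.27

Lower bound (one-sided):
t* = 2.116 (one-sided for 98%)
Lower bound = x̄ - t* · s/√n = 40.4 - 2.116 · 13.1/√45 = 36.27

We are 98% confident that μ ≥ 36.27.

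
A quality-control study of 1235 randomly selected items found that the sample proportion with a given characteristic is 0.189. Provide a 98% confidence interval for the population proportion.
(0.163, 0.215)

Proportion CI:
SE = √(p̂(1-p̂)/n) = √(0.189 · 0.811 / 1235) = 0.01114

z* = 2.326
Margin = z* · SE = 2.326 · 0.01114 = 0.0259

CI: 0.189 ± 0.0259 = (0.163, 0.215)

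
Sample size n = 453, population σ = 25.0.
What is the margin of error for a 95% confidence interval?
Margin of error = 2.30

Margin of error = z* · σ/√n
= 1.960 · 25.0/√453
= 1.960 · 25.0/21.2838
= 2.30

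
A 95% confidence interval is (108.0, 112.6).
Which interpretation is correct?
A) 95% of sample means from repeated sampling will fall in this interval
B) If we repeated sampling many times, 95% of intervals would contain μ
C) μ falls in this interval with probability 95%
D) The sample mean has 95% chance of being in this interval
B

A) Wrong — coverage applies to intervals containing μ, not to future x̄ values.
B) Correct — this is the frequentist long-run coverage interpretation.
C) Wrong — μ is fixed; the randomness lives in the interval, not in μ.
D) Wrong — x̄ is observed and sits in the interval by construction.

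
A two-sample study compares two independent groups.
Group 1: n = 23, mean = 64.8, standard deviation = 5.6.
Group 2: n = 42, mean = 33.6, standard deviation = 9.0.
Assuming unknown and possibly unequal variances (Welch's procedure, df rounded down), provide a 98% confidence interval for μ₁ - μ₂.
(26.87, 35.53)

Difference: x̄₁ - x̄₂ = 31.20
SE = √(s₁²/n₁ + s₂²/n₂) = √(5.6²/23 + 9.0²/42) = 1.8144
df = 61.85 → 61 (Welch–Satterthwaite, rounded down)
t* = 2.389

CI: 31.20 ± 2.389 · 1.8144 = 31.20 ± 4.33 = (26.87, 35.53)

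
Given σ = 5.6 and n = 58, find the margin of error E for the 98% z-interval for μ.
Margin of error = 1.71

Margin of error = z* · σ/√n
= 2.326 · 5.6/√58
= 2.326 · 5.6/7.6158
= 1.71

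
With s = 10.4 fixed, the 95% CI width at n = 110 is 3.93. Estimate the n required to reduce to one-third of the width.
n ≈ 990

CI width ∝ 1/√n
To reduce width by factor 3, need √n to grow by 3 → need 3² = 9 times as many samples.

Current: n = 110, width = 3.93
New: n = 990, width ≈ 1.30

Width reduced by factor of 3.93/1.30 = 3.02.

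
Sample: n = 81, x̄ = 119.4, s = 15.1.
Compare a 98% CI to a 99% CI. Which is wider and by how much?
99% CI is wider by 0.89

df = 80
98% CI: t* = 2.374, (115.42, 123.38), width = 2 · t* · s/√n = 7.97
99% CI: t* = 2.639, (114.97, 123.83), width = 2 · t* · s/√n = 8.86

The 99% CI is wider by 8.86 - 7.97 = 0.89.
Higher confidence requires a wider interval.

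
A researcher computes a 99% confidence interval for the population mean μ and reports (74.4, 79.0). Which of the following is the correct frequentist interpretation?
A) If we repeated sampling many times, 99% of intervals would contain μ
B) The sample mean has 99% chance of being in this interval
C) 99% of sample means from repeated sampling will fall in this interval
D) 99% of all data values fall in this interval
A

A) Correct — this is the frequentist long-run coverage interpretation.
B) Wrong — x̄ is observed and sits in the interval by construction.
C) Wrong — coverage applies to intervals containing μ, not to future x̄ values.
D) Wrong — a CI is about the parameter μ, not individual data values.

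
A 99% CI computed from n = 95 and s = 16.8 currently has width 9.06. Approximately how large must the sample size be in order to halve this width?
n ≈ 380

CI width ∝ 1/√n
To reduce width by factor 2, need √n to grow by 2 → need 2² = 4 times as many samples.

Current: n = 95, width = 9.06
New: n = 380, width ≈ 4.46

Width reduced by factor of 9.06/4.46 = 2.03.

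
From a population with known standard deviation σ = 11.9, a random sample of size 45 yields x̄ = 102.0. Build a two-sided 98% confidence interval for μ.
(97.87, 106.13)

z-interval (σ known):
z* = 2.326 for 98% confidence

Margin of error = z* · σ/√n = 2.326 · 11.9/√45 = 4.13

CI: (102.0 - 4.13, 102.0 + 4.13) = (97.87, 106.13)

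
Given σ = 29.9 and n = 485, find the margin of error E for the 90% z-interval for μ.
Margin of error = 2.23

Margin of error = z* · σ/√n
= 1.645 · 29.9/√485
= 1.645 · 29.9/22.0227
= 2.23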